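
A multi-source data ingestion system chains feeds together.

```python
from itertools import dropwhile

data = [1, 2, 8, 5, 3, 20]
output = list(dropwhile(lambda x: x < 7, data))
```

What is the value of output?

Step 1: dropwhile drops elements while < 7:
  1 < 7: dropped
  2 < 7: dropped
  8: kept (dropping stopped)
Step 2: Remaining elements kept regardless of condition.
Therefore output = [8, 5, 3, 20].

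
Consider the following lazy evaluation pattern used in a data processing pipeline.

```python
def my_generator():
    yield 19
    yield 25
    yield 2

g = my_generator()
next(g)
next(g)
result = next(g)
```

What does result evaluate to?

Step 1: my_generator() creates a generator.
Step 2: next(g) yields 19 (consumed and discarded).
Step 3: next(g) yields 25 (consumed and discarded).
Step 4: next(g) yields 2, assigned to result.
Therefore result = 2.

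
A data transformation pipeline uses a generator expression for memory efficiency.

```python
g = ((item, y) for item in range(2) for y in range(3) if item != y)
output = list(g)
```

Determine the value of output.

Step 1: Nested generator over range(2) x range(3) where item != y:
  (0, 0): excluded (item == y)
  (0, 1): included
  (0, 2): included
  (1, 0): included
  (1, 1): excluded (item == y)
  (1, 2): included
Therefore output = [(0, 1), (0, 2), (1, 0), (1, 2)].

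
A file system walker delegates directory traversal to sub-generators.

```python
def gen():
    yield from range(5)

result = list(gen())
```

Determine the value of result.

Step 1: yield from delegates to the iterable, yielding each element.
Step 2: Collected values: [0, 1, 2, 3, 4].
Therefore result = [0, 1, 2, 3, 4].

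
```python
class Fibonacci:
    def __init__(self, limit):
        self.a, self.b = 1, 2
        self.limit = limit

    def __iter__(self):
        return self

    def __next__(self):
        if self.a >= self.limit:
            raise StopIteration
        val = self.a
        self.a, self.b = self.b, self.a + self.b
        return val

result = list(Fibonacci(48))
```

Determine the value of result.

Step 1: Fibonacci-like sequence (a=1, b=2) until >= 48:
  Yield 1, then a,b = 2,3
  Yield 2, then a,b = 3,5
  Yield 3, then a,b = 5,8
  Yield 5, then a,b = 8,13
  Yield 8, then a,b = 13,21
  Yield 13, then a,b = 21,34
  Yield 21, then a,b = 34,55
  Yield 34, then a,b = 55,89
Step 2: 55 >= 48, stop.
Therefore result = [1, 2, 3, 5, 8, 13, 21, 34].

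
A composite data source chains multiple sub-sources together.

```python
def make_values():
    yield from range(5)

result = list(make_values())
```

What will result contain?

Step 1: yield from delegates to the iterable, yielding each element.
Step 2: Collected values: [0, 1, 2, 3, 4].
Therefore result = [0, 1, 2, 3, 4].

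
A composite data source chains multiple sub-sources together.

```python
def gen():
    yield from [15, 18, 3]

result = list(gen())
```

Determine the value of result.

Step 1: yield from delegates to the iterable, yielding each element.
Step 2: Collected values: [15, 18, 3].
Therefore result = [15, 18, 3].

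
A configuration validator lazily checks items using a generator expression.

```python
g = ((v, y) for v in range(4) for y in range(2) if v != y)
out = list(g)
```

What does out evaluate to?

Step 1: Nested generator over range(4) x range(2) where v != y:
  (0, 0): excluded (v == y)
  (0, 1): included
  (1, 0): included
  (1, 1): excluded (v == y)
  (2, 0): included
  (2, 1): included
  (3, 0): included
  (3, 1): included
Therefore out = [(0, 1), (1, 0), (2, 0), (2, 1), (3, 0), (3, 1)].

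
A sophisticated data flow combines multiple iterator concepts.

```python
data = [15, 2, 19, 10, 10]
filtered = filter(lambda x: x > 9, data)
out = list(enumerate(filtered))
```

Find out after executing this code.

Step 1: Filter [15, 2, 19, 10, 10] for > 9: [15, 19, 10, 10].
Step 2: enumerate re-indexes from 0: [(0, 15), (1, 19), (2, 10), (3, 10)].
Therefore out = [(0, 15), (1, 19), (2, 10), (3, 10)].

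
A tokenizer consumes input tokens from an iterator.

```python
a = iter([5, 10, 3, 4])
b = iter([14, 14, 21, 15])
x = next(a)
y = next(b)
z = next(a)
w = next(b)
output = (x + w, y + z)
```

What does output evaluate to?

Step 1: a iterates [5, 10, 3, 4], b iterates [14, 14, 21, 15].
Step 2: x = next(a) = 5, y = next(b) = 14.
Step 3: z = next(a) = 10, w = next(b) = 14.
Step 4: output = (5 + 14, 14 + 10) = (19, 24).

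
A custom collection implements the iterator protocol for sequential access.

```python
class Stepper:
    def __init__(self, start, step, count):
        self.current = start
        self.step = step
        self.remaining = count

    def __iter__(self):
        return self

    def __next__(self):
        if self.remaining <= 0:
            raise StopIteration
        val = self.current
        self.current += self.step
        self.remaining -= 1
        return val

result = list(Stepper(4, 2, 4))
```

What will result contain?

Step 1: Stepper starts at 4, increments by 2, for 4 steps:
  Yield 4, then current += 2
  Yield 6, then current += 2
  Yield 8, then current += 2
  Yield 10, then current += 2
Therefore result = [4, 6, 8, 10].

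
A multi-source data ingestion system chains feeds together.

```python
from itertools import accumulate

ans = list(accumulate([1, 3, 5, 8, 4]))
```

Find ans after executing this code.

Step 1: accumulate computes running sums:
  + 1 = 1
  + 3 = 4
  + 5 = 9
  + 8 = 17
  + 4 = 21
Therefore ans = [1, 4, 9, 17, 21].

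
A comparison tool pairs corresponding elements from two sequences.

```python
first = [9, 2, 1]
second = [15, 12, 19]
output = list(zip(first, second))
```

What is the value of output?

Step 1: zip pairs elements at same index:
  Index 0: (9, 15)
  Index 1: (2, 12)
  Index 2: (1, 19)
Therefore output = [(9, 15), (2, 12), (1, 19)].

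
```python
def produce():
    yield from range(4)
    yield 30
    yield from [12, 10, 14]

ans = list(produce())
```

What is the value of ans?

Step 1: Trace yields in order:
  yield 0
  yield 1
  yield 2
  yield 3
  yield 30
  yield 12
  yield 10
  yield 14
Therefore ans = [0, 1, 2, 3, 30, 12, 10, 14].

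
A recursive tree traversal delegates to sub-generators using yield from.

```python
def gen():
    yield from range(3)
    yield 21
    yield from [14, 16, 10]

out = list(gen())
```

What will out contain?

Step 1: Trace yields in order:
  yield 0
  yield 1
  yield 2
  yield 21
  yield 14
  yield 16
  yield 10
Therefore out = [0, 1, 2, 21, 14, 16, 10].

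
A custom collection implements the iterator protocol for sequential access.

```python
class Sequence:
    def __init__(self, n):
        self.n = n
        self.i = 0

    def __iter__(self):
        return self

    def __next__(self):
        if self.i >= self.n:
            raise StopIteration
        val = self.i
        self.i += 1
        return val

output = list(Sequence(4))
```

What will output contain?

Step 1: Sequence(4) creates an iterator counting 0 to 3.
Step 2: list() consumes all values: [0, 1, 2, 3].
Therefore output = [0, 1, 2, 3].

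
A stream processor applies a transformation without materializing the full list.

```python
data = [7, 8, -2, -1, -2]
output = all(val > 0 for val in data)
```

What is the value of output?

Step 1: Check val > 0 for each element in [7, 8, -2, -1, -2]:
  7 > 0: True
  8 > 0: True
  -2 > 0: False
  -1 > 0: False
  -2 > 0: False
Step 2: all() returns False.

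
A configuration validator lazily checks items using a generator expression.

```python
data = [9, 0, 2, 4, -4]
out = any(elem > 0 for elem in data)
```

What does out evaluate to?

Step 1: Check elem > 0 for each element in [9, 0, 2, 4, -4]:
  9 > 0: True
  0 > 0: False
  2 > 0: True
  4 > 0: True
  -4 > 0: False
Step 2: any() returns True.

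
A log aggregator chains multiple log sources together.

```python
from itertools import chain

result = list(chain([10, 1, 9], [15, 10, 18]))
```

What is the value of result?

Step 1: chain() concatenates iterables: [10, 1, 9] + [15, 10, 18].
Therefore result = [10, 1, 9, 15, 10, 18].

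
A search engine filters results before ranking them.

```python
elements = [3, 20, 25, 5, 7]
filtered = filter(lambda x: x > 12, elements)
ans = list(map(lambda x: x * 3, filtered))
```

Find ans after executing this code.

Step 1: Filter elements for elements > 12:
  3: removed
  20: kept
  25: kept
  5: removed
  7: removed
Step 2: Map x * 3 on filtered [20, 25]:
  20 -> 60
  25 -> 75
Therefore ans = [60, 75].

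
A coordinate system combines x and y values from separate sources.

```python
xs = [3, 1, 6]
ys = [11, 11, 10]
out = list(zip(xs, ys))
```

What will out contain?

Step 1: zip pairs elements at same index:
  Index 0: (3, 11)
  Index 1: (1, 11)
  Index 2: (6, 10)
Therefore out = [(3, 11), (1, 11), (6, 10)].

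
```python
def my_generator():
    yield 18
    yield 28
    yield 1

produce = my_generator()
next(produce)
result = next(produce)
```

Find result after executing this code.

Step 1: my_generator() creates a generator.
Step 2: next(produce) yields 18 (consumed and discarded).
Step 3: next(produce) yields 28, assigned to result.
Therefore result = 28.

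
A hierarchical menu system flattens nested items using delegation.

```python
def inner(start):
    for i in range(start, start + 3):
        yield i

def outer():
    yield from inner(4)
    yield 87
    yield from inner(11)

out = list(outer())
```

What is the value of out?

Step 1: outer() delegates to inner(4):
  yield 4
  yield 5
  yield 6
Step 2: yield 87
Step 3: Delegates to inner(11):
  yield 11
  yield 12
  yield 13
Therefore out = [4, 5, 6, 87, 11, 12, 13].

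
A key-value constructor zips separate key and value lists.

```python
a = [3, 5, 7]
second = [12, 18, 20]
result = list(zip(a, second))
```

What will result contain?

Step 1: zip pairs elements at same index:
  Index 0: (3, 12)
  Index 1: (5, 18)
  Index 2: (7, 20)
Therefore result = [(3, 12), (5, 18), (7, 20)].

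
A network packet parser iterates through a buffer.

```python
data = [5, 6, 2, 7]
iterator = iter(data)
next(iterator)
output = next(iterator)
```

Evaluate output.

Step 1: Create iterator over [5, 6, 2, 7].
Step 2: next() consumes 5.
Step 3: next() returns 6.
Therefore output = 6.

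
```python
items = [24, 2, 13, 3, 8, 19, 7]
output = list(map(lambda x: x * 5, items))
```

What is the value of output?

Step 1: Apply lambda x: x * 5 to each element:
  24 -> 120
  2 -> 10
  13 -> 65
  3 -> 15
  8 -> 40
  19 -> 95
  7 -> 35
Therefore output = [120, 10, 65, 15, 40, 95, 35].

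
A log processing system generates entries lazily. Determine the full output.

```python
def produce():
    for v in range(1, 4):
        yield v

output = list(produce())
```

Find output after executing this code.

Step 1: The generator yields each value from range(1, 4).
Step 2: list() consumes all yields: [1, 2, 3].
Therefore output = [1, 2, 3].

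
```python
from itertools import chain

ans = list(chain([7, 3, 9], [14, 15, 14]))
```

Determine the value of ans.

Step 1: chain() concatenates iterables: [7, 3, 9] + [14, 15, 14].
Therefore ans = [7, 3, 9, 14, 15, 14].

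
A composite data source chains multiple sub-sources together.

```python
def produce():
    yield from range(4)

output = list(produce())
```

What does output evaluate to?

Step 1: yield from delegates to the iterable, yielding each element.
Step 2: Collected values: [0, 1, 2, 3].
Therefore output = [0, 1, 2, 3].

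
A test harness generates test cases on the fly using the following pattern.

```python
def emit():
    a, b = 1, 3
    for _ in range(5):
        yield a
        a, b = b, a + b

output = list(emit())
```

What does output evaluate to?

Step 1: Fibonacci-like sequence starting with a=1, b=3:
  Iteration 1: yield a=1, then a,b = 3,4
  Iteration 2: yield a=3, then a,b = 4,7
  Iteration 3: yield a=4, then a,b = 7,11
  Iteration 4: yield a=7, then a,b = 11,18
  Iteration 5: yield a=11, then a,b = 18,29
Therefore output = [1, 3, 4, 7, 11].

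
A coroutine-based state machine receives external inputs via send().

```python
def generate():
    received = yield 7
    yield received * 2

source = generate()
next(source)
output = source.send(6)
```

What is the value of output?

Step 1: next(source) advances to first yield, producing 7.
Step 2: send(6) resumes, received = 6.
Step 3: yield received * 2 = 6 * 2 = 12.
Therefore output = 12.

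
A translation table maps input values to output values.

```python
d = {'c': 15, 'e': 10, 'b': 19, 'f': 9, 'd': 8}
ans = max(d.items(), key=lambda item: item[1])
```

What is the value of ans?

Step 1: Find item with maximum value:
  ('c', 15)
  ('e', 10)
  ('b', 19)
  ('f', 9)
  ('d', 8)
Step 2: Maximum value is 19 at key 'b'.
Therefore ans = ('b', 19).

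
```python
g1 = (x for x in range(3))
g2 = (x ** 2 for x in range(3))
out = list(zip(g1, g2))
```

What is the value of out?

Step 1: g1 produces [0, 1, 2].
Step 2: g2 produces [0, 1, 4].
Step 3: zip pairs them: [(0, 0), (1, 1), (2, 4)].
Therefore out = [(0, 0), (1, 1), (2, 4)].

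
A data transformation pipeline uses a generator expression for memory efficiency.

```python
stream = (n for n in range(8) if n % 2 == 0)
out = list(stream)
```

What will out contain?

Step 1: Filter range(8) keeping only even values:
  n=0: even, included
  n=1: odd, excluded
  n=2: even, included
  n=3: odd, excluded
  n=4: even, included
  n=5: odd, excluded
  n=6: even, included
  n=7: odd, excluded
Therefore out = [0, 2, 4, 6].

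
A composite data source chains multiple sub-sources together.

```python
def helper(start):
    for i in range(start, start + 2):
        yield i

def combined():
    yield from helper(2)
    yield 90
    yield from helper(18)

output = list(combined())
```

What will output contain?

Step 1: combined() delegates to helper(2):
  yield 2
  yield 3
Step 2: yield 90
Step 3: Delegates to helper(18):
  yield 18
  yield 19
Therefore output = [2, 3, 90, 18, 19].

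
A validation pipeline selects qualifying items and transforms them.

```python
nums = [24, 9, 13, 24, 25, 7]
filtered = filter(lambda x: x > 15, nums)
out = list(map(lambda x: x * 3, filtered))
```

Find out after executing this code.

Step 1: Filter nums for elements > 15:
  24: kept
  9: removed
  13: removed
  24: kept
  25: kept
  7: removed
Step 2: Map x * 3 on filtered [24, 24, 25]:
  24 -> 72
  24 -> 72
  25 -> 75
Therefore out = [72, 72, 75].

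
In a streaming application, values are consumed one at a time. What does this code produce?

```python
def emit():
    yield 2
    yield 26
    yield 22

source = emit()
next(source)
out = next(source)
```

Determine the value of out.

Step 1: emit() creates a generator.
Step 2: next(source) yields 2 (consumed and discarded).
Step 3: next(source) yields 26, assigned to out.
Therefore out = 26.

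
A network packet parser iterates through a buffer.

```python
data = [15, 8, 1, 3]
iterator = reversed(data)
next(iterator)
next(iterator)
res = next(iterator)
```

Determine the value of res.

Step 1: reversed([15, 8, 1, 3]) gives iterator: [3, 1, 8, 15].
Step 2: First next() = 3, second next() = 1.
Step 3: Third next() = 8.
Therefore res = 8.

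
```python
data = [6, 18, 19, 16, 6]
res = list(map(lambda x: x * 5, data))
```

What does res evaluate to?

Step 1: Apply lambda x: x * 5 to each element:
  6 -> 30
  18 -> 90
  19 -> 95
  16 -> 80
  6 -> 30
Therefore res = [30, 90, 95, 80, 30].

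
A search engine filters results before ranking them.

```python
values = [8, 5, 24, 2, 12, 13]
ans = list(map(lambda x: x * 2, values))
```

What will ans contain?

Step 1: Apply lambda x: x * 2 to each element:
  8 -> 16
  5 -> 10
  24 -> 48
  2 -> 4
  12 -> 24
  13 -> 26
Therefore ans = [16, 10, 48, 4, 24, 26].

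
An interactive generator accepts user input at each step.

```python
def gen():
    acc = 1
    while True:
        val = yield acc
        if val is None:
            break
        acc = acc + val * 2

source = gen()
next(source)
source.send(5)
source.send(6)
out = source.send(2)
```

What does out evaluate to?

Step 1: next() -> yield acc=1.
Step 2: send(5) -> val=5, acc = 1 + 5*2 = 11, yield 11.
Step 3: send(6) -> val=6, acc = 11 + 6*2 = 23, yield 23.
Step 4: send(2) -> val=2, acc = 23 + 2*2 = 27, yield 27.
Therefore out = 27.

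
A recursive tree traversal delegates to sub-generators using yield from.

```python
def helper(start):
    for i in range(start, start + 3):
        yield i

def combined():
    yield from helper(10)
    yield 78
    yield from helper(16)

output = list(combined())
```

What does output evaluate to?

Step 1: combined() delegates to helper(10):
  yield 10
  yield 11
  yield 12
Step 2: yield 78
Step 3: Delegates to helper(16):
  yield 16
  yield 17
  yield 18
Therefore output = [10, 11, 12, 78, 16, 17, 18].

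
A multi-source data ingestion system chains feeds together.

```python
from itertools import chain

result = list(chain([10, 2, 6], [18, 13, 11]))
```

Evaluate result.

Step 1: chain() concatenates iterables: [10, 2, 6] + [18, 13, 11].
Therefore result = [10, 2, 6, 18, 13, 11].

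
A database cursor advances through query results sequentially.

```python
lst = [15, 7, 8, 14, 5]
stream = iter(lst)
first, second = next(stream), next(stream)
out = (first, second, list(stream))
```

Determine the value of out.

Step 1: Create iterator over [15, 7, 8, 14, 5].
Step 2: first = 15, second = 7.
Step 3: Remaining elements: [8, 14, 5].
Therefore out = (15, 7, [8, 14, 5]).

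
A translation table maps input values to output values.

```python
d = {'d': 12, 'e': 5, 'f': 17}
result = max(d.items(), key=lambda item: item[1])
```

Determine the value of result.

Step 1: Find item with maximum value:
  ('d', 12)
  ('e', 5)
  ('f', 17)
Step 2: Maximum value is 17 at key 'f'.
Therefore result = ('f', 17).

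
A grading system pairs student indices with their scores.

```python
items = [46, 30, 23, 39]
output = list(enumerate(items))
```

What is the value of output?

Step 1: enumerate pairs each element with its index:
  (0, 46)
  (1, 30)
  (2, 23)
  (3, 39)
Therefore output = [(0, 46), (1, 30), (2, 23), (3, 39)].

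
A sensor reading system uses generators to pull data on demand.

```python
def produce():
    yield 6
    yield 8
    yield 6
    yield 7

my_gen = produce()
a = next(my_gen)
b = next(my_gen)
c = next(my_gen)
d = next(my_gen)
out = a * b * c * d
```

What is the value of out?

Step 1: Create generator and consume all values:
  a = next(my_gen) = 6
  b = next(my_gen) = 8
  c = next(my_gen) = 6
  d = next(my_gen) = 7
Step 2: out = 6 * 8 * 6 * 7 = 2016.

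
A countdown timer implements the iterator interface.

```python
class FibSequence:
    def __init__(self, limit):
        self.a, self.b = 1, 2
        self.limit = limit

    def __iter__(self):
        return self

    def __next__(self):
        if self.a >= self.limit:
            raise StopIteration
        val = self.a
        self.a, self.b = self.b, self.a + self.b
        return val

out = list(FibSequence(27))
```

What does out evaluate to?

Step 1: Fibonacci-like sequence (a=1, b=2) until >= 27:
  Yield 1, then a,b = 2,3
  Yield 2, then a,b = 3,5
  Yield 3, then a,b = 5,8
  Yield 5, then a,b = 8,13
  Yield 8, then a,b = 13,21
  Yield 13, then a,b = 21,34
  Yield 21, then a,b = 34,55
Step 2: 34 >= 27, stop.
Therefore out = [1, 2, 3, 5, 8, 13, 21].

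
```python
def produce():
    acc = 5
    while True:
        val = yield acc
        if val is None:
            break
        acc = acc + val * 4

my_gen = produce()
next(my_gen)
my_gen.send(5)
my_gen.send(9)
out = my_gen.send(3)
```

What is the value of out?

Step 1: next() -> yield acc=5.
Step 2: send(5) -> val=5, acc = 5 + 5*4 = 25, yield 25.
Step 3: send(9) -> val=9, acc = 25 + 9*4 = 61, yield 61.
Step 4: send(3) -> val=3, acc = 61 + 3*4 = 73, yield 73.
Therefore out = 73.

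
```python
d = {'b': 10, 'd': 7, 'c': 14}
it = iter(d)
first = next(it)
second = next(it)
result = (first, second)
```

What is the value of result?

Step 1: iter(d) iterates over keys: ['b', 'd', 'c'].
Step 2: first = next(it) = 'b', second = next(it) = 'd'.
Therefore result = ('b', 'd').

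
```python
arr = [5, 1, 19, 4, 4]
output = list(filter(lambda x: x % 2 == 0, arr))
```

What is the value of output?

Step 1: Filter elements divisible by 2:
  5 % 2 = 1: removed
  1 % 2 = 1: removed
  19 % 2 = 1: removed
  4 % 2 = 0: kept
  4 % 2 = 0: kept
Therefore output = [4, 4].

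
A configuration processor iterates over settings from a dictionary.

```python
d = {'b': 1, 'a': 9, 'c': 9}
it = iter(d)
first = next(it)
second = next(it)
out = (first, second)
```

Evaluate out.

Step 1: iter(d) iterates over keys: ['b', 'a', 'c'].
Step 2: first = next(it) = 'b', second = next(it) = 'a'.
Therefore out = ('b', 'a').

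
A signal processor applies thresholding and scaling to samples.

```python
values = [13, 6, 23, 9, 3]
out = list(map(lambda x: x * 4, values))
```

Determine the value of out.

Step 1: Apply lambda x: x * 4 to each element:
  13 -> 52
  6 -> 24
  23 -> 92
  9 -> 36
  3 -> 12
Therefore out = [52, 24, 92, 36, 12].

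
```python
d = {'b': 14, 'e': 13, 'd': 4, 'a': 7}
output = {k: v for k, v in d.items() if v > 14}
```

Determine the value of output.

Step 1: Filter items where value > 14:
  'b': 14 <= 14: removed
  'e': 13 <= 14: removed
  'd': 4 <= 14: removed
  'a': 7 <= 14: removed
Therefore output = {}.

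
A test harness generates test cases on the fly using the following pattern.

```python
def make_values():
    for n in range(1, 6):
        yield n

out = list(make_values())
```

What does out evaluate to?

Step 1: The generator yields each value from range(1, 6).
Step 2: list() consumes all yields: [1, 2, 3, 4, 5].
Therefore out = [1, 2, 3, 4, 5].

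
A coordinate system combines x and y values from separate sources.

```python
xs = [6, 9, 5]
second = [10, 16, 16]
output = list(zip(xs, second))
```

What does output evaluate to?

Step 1: zip pairs elements at same index:
  Index 0: (6, 10)
  Index 1: (9, 16)
  Index 2: (5, 16)
Therefore output = [(6, 10), (9, 16), (5, 16)].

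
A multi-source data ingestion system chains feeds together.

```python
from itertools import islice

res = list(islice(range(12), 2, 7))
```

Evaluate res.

Step 1: islice(range(12), 2, 7) takes elements at indices [2, 7).
Step 2: Elements: [2, 3, 4, 5, 6].
Therefore res = [2, 3, 4, 5, 6].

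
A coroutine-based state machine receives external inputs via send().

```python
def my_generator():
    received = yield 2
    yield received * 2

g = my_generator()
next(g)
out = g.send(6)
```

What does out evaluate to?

Step 1: next(g) advances to first yield, producing 2.
Step 2: send(6) resumes, received = 6.
Step 3: yield received * 2 = 6 * 2 = 12.
Therefore out = 12.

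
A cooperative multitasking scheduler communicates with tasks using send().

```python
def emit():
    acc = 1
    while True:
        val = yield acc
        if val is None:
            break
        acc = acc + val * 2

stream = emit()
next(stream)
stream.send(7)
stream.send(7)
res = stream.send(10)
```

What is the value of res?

Step 1: next() -> yield acc=1.
Step 2: send(7) -> val=7, acc = 1 + 7*2 = 15, yield 15.
Step 3: send(7) -> val=7, acc = 15 + 7*2 = 29, yield 29.
Step 4: send(10) -> val=10, acc = 29 + 10*2 = 49, yield 49.
Therefore res = 49.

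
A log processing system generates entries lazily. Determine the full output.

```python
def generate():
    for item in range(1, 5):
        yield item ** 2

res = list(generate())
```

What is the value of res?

Step 1: For each item in range(1, 5), yield item**2:
  item=1: yield 1**2 = 1
  item=2: yield 2**2 = 4
  item=3: yield 3**2 = 9
  item=4: yield 4**2 = 16
Therefore res = [1, 4, 9, 16].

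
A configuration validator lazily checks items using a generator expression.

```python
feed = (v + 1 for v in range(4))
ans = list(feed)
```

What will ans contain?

Step 1: For each v in range(4), compute v+1:
  v=0: 0+1 = 1
  v=1: 1+1 = 2
  v=2: 2+1 = 3
  v=3: 3+1 = 4
Therefore ans = [1, 2, 3, 4].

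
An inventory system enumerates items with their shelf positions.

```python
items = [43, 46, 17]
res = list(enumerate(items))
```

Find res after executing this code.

Step 1: enumerate pairs each element with its index:
  (0, 43)
  (1, 46)
  (2, 17)
Therefore res = [(0, 43), (1, 46), (2, 17)].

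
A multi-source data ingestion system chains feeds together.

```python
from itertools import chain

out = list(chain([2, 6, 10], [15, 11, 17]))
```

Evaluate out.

Step 1: chain() concatenates iterables: [2, 6, 10] + [15, 11, 17].
Therefore out = [2, 6, 10, 15, 11, 17].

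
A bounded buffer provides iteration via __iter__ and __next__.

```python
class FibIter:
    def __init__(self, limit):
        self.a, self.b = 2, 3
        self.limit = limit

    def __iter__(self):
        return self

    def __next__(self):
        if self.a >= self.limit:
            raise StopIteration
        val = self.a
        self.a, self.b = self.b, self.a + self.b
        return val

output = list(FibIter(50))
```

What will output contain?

Step 1: Fibonacci-like sequence (a=2, b=3) until >= 50:
  Yield 2, then a,b = 3,5
  Yield 3, then a,b = 5,8
  Yield 5, then a,b = 8,13
  Yield 8, then a,b = 13,21
  Yield 13, then a,b = 21,34
  Yield 21, then a,b = 34,55
  Yield 34, then a,b = 55,89
Step 2: 55 >= 50, stop.
Therefore output = [2, 3, 5, 8, 13, 21, 34].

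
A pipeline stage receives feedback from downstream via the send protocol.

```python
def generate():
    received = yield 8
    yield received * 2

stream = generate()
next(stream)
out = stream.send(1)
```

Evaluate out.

Step 1: next(stream) advances to first yield, producing 8.
Step 2: send(1) resumes, received = 1.
Step 3: yield received * 2 = 1 * 2 = 2.
Therefore out = 2.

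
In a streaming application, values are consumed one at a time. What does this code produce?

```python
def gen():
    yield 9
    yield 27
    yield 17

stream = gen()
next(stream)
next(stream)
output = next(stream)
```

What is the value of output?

Step 1: gen() creates a generator.
Step 2: next(stream) yields 9 (consumed and discarded).
Step 3: next(stream) yields 27 (consumed and discarded).
Step 4: next(stream) yields 17, assigned to output.
Therefore output = 17.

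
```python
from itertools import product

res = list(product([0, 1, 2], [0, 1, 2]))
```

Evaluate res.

Step 1: product([0, 1, 2], [0, 1, 2]) gives all pairs:
  (0, 0)
  (0, 1)
  (0, 2)
  (1, 0)
  (1, 1)
  (1, 2)
  (2, 0)
  (2, 1)
  (2, 2)
Therefore res = [(0, 0), (0, 1), (0, 2), (1, 0), (1, 1), (1, 2), (2, 0), (2, 1), (2, 2)].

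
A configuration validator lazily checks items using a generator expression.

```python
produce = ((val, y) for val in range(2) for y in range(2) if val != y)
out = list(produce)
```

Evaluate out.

Step 1: Nested generator over range(2) x range(2) where val != y:
  (0, 0): excluded (val == y)
  (0, 1): included
  (1, 0): included
  (1, 1): excluded (val == y)
Therefore out = [(0, 1), (1, 0)].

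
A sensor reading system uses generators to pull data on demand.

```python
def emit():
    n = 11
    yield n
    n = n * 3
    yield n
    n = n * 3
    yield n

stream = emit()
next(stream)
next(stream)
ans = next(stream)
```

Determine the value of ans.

Step 1: Trace through generator execution:
  Yield 1: n starts at 11, yield 11
  Yield 2: n = 11 * 3 = 33, yield 33
  Yield 3: n = 33 * 3 = 99, yield 99
Step 2: First next() gets 11, second next() gets the second value, third next() yields 99.
Therefore ans = 99.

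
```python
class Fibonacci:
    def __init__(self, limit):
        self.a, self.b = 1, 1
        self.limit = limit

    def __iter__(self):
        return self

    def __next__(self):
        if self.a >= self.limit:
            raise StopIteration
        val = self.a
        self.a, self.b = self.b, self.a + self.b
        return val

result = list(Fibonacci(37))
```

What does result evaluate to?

Step 1: Fibonacci-like sequence (a=1, b=1) until >= 37:
  Yield 1, then a,b = 1,2
  Yield 1, then a,b = 2,3
  Yield 2, then a,b = 3,5
  Yield 3, then a,b = 5,8
  Yield 5, then a,b = 8,13
  Yield 8, then a,b = 13,21
  Yield 13, then a,b = 21,34
  Yield 21, then a,b = 34,55
  Yield 34, then a,b = 55,89
Step 2: 55 >= 37, stop.
Therefore result = [1, 1, 2, 3, 5, 8, 13, 21, 34].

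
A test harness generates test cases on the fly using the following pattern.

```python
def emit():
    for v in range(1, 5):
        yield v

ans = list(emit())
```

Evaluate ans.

Step 1: The generator yields each value from range(1, 5).
Step 2: list() consumes all yields: [1, 2, 3, 4].
Therefore ans = [1, 2, 3, 4].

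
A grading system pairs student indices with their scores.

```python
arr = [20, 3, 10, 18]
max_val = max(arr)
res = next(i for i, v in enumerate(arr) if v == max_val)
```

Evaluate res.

Step 1: max([20, 3, 10, 18]) = 20.
Step 2: Find first index where value == 20:
  Index 0: 20 == 20, found!
Therefore res = 0.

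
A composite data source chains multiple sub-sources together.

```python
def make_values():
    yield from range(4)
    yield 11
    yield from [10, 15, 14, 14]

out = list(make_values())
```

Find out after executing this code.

Step 1: Trace yields in order:
  yield 0
  yield 1
  yield 2
  yield 3
  yield 11
  yield 10
  yield 15
  yield 14
  yield 14
Therefore out = [0, 1, 2, 3, 11, 10, 15, 14, 14].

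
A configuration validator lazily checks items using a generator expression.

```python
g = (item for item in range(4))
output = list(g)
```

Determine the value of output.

Step 1: Generator expression iterates range(4): [0, 1, 2, 3].
Step 2: list() collects all values.
Therefore output = [0, 1, 2, 3].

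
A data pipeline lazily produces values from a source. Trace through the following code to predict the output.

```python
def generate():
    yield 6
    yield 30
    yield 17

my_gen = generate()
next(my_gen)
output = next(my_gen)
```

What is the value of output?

Step 1: generate() creates a generator.
Step 2: next(my_gen) yields 6 (consumed and discarded).
Step 3: next(my_gen) yields 30, assigned to output.
Therefore output = 30.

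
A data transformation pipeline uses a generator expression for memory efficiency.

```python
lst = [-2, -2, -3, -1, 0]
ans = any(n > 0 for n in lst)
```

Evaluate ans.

Step 1: Check n > 0 for each element in [-2, -2, -3, -1, 0]:
  -2 > 0: False
  -2 > 0: False
  -3 > 0: False
  -1 > 0: False
  0 > 0: False
Step 2: any() returns False.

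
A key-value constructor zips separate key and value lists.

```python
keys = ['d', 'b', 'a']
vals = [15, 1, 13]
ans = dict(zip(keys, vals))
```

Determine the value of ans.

Step 1: zip pairs keys with values:
  'd' -> 15
  'b' -> 1
  'a' -> 13
Therefore ans = {'d': 15, 'b': 1, 'a': 13}.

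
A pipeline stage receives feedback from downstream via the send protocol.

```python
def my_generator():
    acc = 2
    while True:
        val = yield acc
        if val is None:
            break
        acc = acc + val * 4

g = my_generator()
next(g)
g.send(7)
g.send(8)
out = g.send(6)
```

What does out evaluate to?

Step 1: next() -> yield acc=2.
Step 2: send(7) -> val=7, acc = 2 + 7*4 = 30, yield 30.
Step 3: send(8) -> val=8, acc = 30 + 8*4 = 62, yield 62.
Step 4: send(6) -> val=6, acc = 62 + 6*4 = 86, yield 86.
Therefore out = 86.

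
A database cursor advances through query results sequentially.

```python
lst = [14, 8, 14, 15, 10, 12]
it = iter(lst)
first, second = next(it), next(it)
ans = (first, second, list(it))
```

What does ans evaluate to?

Step 1: Create iterator over [14, 8, 14, 15, 10, 12].
Step 2: first = 14, second = 8.
Step 3: Remaining elements: [14, 15, 10, 12].
Therefore ans = (14, 8, [14, 15, 10, 12]).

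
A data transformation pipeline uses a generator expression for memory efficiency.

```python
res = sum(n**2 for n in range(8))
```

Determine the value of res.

Step 1: Compute n**2 for each n in range(8):
  n=0: 0**2 = 0
  n=1: 1**2 = 1
  n=2: 2**2 = 4
  n=3: 3**2 = 9
  n=4: 4**2 = 16
  n=5: 5**2 = 25
  n=6: 6**2 = 36
  n=7: 7**2 = 49
Step 2: sum = 0 + 1 + 4 + 9 + 16 + 25 + 36 + 49 = 140.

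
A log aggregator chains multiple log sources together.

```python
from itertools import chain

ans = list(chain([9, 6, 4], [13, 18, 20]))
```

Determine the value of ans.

Step 1: chain() concatenates iterables: [9, 6, 4] + [13, 18, 20].
Therefore ans = [9, 6, 4, 13, 18, 20].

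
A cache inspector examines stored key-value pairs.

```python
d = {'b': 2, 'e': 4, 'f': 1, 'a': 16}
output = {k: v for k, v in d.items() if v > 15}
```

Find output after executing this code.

Step 1: Filter items where value > 15:
  'b': 2 <= 15: removed
  'e': 4 <= 15: removed
  'f': 1 <= 15: removed
  'a': 16 > 15: kept
Therefore output = {'a': 16}.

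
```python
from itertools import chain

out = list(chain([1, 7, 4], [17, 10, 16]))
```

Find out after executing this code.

Step 1: chain() concatenates iterables: [1, 7, 4] + [17, 10, 16].
Therefore out = [1, 7, 4, 17, 10, 16].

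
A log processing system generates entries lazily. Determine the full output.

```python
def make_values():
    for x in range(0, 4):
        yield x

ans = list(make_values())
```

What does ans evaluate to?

Step 1: The generator yields each value from range(0, 4).
Step 2: list() consumes all yields: [0, 1, 2, 3].
Therefore ans = [0, 1, 2, 3].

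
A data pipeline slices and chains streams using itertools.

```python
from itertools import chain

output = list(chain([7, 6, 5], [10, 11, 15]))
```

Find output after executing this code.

Step 1: chain() concatenates iterables: [7, 6, 5] + [10, 11, 15].
Therefore output = [7, 6, 5, 10, 11, 15].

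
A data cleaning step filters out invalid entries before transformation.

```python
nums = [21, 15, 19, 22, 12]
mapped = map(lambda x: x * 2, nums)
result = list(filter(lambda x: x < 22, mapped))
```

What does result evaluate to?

Step 1: Map x * 2:
  21 -> 42
  15 -> 30
  19 -> 38
  22 -> 44
  12 -> 24
Step 2: Filter for < 22:
  42: removed
  30: removed
  38: removed
  44: removed
  24: removed
Therefore result = [].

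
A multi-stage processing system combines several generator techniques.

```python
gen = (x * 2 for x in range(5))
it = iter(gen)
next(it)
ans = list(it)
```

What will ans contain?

Step 1: Generator produces [0, 2, 4, 6, 8].
Step 2: next(it) consumes first element (0).
Step 3: list(it) collects remaining: [2, 4, 6, 8].
Therefore ans = [2, 4, 6, 8].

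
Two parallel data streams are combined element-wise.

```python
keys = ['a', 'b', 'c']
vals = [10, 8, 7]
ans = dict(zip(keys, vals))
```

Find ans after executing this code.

Step 1: zip pairs keys with values:
  'a' -> 10
  'b' -> 8
  'c' -> 7
Therefore ans = {'a': 10, 'b': 8, 'c': 7}.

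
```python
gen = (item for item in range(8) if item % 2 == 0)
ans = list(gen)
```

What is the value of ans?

Step 1: Filter range(8) keeping only even values:
  item=0: even, included
  item=1: odd, excluded
  item=2: even, included
  item=3: odd, excluded
  item=4: even, included
  item=5: odd, excluded
  item=6: even, included
  item=7: odd, excluded
Therefore ans = [0, 2, 4, 6].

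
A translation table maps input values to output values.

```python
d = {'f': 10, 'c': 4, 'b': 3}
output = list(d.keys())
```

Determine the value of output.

Step 1: d.keys() returns the dictionary keys in insertion order.
Therefore output = ['f', 'c', 'b'].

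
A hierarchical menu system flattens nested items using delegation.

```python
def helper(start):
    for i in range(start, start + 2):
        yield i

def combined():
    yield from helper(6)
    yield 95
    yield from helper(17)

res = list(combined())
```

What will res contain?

Step 1: combined() delegates to helper(6):
  yield 6
  yield 7
Step 2: yield 95
Step 3: Delegates to helper(17):
  yield 17
  yield 18
Therefore res = [6, 7, 95, 17, 18].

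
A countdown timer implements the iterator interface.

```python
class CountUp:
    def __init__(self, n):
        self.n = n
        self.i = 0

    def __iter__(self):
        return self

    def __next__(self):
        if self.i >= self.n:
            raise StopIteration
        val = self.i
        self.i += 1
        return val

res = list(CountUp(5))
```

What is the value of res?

Step 1: CountUp(5) creates an iterator counting 0 to 4.
Step 2: list() consumes all values: [0, 1, 2, 3, 4].
Therefore res = [0, 1, 2, 3, 4].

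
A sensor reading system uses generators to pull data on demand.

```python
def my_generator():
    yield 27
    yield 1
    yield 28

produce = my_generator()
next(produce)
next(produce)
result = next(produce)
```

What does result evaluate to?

Step 1: my_generator() creates a generator.
Step 2: next(produce) yields 27 (consumed and discarded).
Step 3: next(produce) yields 1 (consumed and discarded).
Step 4: next(produce) yields 28, assigned to result.
Therefore result = 28.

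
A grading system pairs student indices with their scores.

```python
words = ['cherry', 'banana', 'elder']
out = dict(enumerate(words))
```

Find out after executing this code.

Step 1: enumerate pairs indices with words:
  0 -> 'cherry'
  1 -> 'banana'
  2 -> 'elder'
Therefore out = {0: 'cherry', 1: 'banana', 2: 'elder'}.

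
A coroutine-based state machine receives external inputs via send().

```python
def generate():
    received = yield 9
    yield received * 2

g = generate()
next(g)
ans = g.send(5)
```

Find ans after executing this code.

Step 1: next(g) advances to first yield, producing 9.
Step 2: send(5) resumes, received = 5.
Step 3: yield received * 2 = 5 * 2 = 10.
Therefore ans = 10.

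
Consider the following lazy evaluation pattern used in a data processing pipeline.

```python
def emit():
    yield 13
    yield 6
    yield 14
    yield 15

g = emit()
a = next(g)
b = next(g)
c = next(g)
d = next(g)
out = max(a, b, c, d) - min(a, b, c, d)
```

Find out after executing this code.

Step 1: Create generator and consume all values:
  a = next(g) = 13
  b = next(g) = 6
  c = next(g) = 14
  d = next(g) = 15
Step 2: max = 15, min = 6, out = 15 - 6 = 9.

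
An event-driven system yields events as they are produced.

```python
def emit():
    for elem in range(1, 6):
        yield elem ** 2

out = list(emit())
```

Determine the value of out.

Step 1: For each elem in range(1, 6), yield elem**2:
  elem=1: yield 1**2 = 1
  elem=2: yield 2**2 = 4
  elem=3: yield 3**2 = 9
  elem=4: yield 4**2 = 16
  elem=5: yield 5**2 = 25
Therefore out = [1, 4, 9, 16, 25].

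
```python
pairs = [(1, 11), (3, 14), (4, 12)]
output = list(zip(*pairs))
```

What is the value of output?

Step 1: zip(*pairs) transposes: unzips [(1, 11), (3, 14), (4, 12)] into separate sequences.
Step 2: First elements: (1, 3, 4), second elements: (11, 14, 12).
Therefore output = [(1, 3, 4), (11, 14, 12)].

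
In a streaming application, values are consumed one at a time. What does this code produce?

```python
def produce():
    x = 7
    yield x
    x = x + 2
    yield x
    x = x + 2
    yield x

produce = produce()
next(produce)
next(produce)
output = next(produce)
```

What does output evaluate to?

Step 1: Trace through generator execution:
  Yield 1: x starts at 7, yield 7
  Yield 2: x = 7 + 2 = 9, yield 9
  Yield 3: x = 9 + 2 = 11, yield 11
Step 2: First next() gets 7, second next() gets the second value, third next() yields 11.
Therefore output = 11.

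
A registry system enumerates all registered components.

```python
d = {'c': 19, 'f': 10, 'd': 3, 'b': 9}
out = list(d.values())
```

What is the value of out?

Step 1: d.values() returns the dictionary values in insertion order.
Therefore out = [19, 10, 3, 9].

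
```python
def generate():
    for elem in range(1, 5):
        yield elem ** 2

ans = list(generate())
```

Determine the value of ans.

Step 1: For each elem in range(1, 5), yield elem**2:
  elem=1: yield 1**2 = 1
  elem=2: yield 2**2 = 4
  elem=3: yield 3**2 = 9
  elem=4: yield 4**2 = 16
Therefore ans = [1, 4, 9, 16].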